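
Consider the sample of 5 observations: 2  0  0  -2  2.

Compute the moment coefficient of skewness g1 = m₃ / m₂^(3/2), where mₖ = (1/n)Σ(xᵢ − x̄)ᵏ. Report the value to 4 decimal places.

-0.3436

x̄ = (2 + 0 + 0 - 2 + 2) / 5 = 0.4000
deviations (xᵢ − x̄): 1.6000, -0.4000, -0.4000, -2.4000, 1.6000
Σ(xᵢ − x̄)² = 11.2000 ⇒ m₂ = 11.2000/5 = 2.24000
Σ(xᵢ − x̄)³ = -5.7600 ⇒ m₃ = -5.7600/5 = -1.15200
m₂^(3/2) = 2.24000^(1.5) = 3.35253
g1 = m₃ / m₂^(3/2) = -1.15200 / 3.35253 ≈ -0.3436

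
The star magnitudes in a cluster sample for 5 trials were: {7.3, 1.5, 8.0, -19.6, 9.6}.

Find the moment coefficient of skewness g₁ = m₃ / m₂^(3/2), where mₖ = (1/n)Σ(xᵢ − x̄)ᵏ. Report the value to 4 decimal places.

-1.2821

x̄ = (7.3 + 1.5 + 8.0 - 19.6 + 9.6) / 5 = 1.3600
deviations (xᵢ − x̄): 5.9400, 0.1400, 6.6400, -20.9600, 8.2400
Σ(xᵢ − x̄)² = 586.6120 ⇒ m₂ = 586.6120/5 = 117.32240
Σ(xᵢ − x̄)³ = -8146.3622 ⇒ m₃ = -8146.3622/5 = -1629.27245
m₂^(3/2) = 117.32240^(1.5) = 1270.78303
g₁ = m₃ / m₂^(3/2) = -1629.27245 / 1270.78303 ≈ -1.2821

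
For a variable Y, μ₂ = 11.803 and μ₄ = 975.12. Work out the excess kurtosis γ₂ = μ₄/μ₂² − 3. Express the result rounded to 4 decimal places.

μ₂² = 11.803² = 139.31081
μ₄/μ₂² = 975.12 / 139.31081 = 6.99960
γ₂ = 6.99960 − 3 ≈ 3.9996

3.9996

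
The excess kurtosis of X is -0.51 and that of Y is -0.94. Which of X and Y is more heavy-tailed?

X

Higher excess kurtosis ⇒ heavier tails relative to the normal distribution.
-0.51 vs -0.94: the larger is -0.51, so X has heavier tails.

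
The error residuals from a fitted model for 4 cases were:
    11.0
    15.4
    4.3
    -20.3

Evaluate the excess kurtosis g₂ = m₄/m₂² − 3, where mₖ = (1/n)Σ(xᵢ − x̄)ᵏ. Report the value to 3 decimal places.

-0.885

x̄ = 2.6000
Σ(xᵢ − x̄)² = 761.7000 ⇒ m₂ = 190.42500
Σ(xᵢ − x̄)⁴ = 306836.4594 ⇒ m₄ = 76709.11485
m₂² = 36261.68063
g₂ = m₄/m₂² − 3 = 2.11543 − 3 ≈ -0.885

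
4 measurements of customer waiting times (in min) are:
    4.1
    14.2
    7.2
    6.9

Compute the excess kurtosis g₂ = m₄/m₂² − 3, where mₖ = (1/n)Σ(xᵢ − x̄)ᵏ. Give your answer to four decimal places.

x̄ = 8.1000
Σ(xᵢ − x̄)² = 55.4600 ⇒ m₂ = 13.86500
Σ(xᵢ − x̄)⁴ = 1643.3138 ⇒ m₄ = 410.82845
m₂² = 192.23822
g₂ = m₄/m₂² − 3 = 2.13708 − 3 ≈ -0.8629

-0.8629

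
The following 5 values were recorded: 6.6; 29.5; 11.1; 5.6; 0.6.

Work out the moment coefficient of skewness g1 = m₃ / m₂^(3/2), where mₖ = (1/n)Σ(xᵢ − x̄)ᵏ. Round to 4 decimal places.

1.0937

x̄ = (6.6 + 29.5 + 11.1 + 5.6 + 0.6) / 5 = 10.6800
deviations (xᵢ − x̄): -4.0800, 18.8200, 0.4200, -5.0800, -10.0800
Σ(xᵢ − x̄)² = 498.4280 ⇒ m₂ = 498.4280/5 = 99.68560
Σ(xᵢ − x̄)³ = 5442.7687 ⇒ m₃ = 5442.7687/5 = 1088.55374
m₂^(3/2) = 99.68560^(1.5) = 995.28771
g1 = m₃ / m₂^(3/2) = 1088.55374 / 995.28771 ≈ 1.0937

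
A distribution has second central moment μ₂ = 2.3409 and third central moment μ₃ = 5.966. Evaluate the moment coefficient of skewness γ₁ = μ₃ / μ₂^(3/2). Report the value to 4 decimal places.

σ = √μ₂ = √2.3409 = 1.53000
σ³ = μ₂^(3/2) = 3.58158
γ₁ = μ₃/σ³ = 5.966 / 3.58158 ≈ 1.6657

1.6657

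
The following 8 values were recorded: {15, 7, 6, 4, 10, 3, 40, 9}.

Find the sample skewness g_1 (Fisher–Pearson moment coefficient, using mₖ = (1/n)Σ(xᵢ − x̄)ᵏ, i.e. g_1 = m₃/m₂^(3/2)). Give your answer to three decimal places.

x̄ = (15 + 7 + 6 + 4 + 10 + 3 + 40 + 9) / 8 = 11.7500
deviations (xᵢ − x̄): 3.2500, -4.7500, -5.7500, -7.7500, -1.7500, -8.7500, 28.2500, -2.7500
Σ(xᵢ − x̄)² = 1011.5000 ⇒ m₂ = 1011.5000/8 = 126.43750
Σ(xᵢ − x̄)³ = 21120.7500 ⇒ m₃ = 21120.7500/8 = 2640.09375
m₂^(3/2) = 126.43750^(1.5) = 1421.71927
g_1 = m₃ / m₂^(3/2) = 2640.09375 / 1421.71927 ≈ 1.857

1.857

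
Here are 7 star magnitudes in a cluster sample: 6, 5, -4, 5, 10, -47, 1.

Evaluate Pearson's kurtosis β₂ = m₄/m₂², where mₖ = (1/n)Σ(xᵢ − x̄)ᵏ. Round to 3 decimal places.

4.714

x̄ = -3.4286
Σ(xᵢ − x̄)² = 2329.7143 ⇒ m₂ = 332.81633
Σ(xᵢ − x̄)⁴ = 3655084.8630 ⇒ m₄ = 522154.98042
m₂² = 110766.70721
β₂ = m₄/m₂² = 522154.98042 / 110766.70721 ≈ 4.714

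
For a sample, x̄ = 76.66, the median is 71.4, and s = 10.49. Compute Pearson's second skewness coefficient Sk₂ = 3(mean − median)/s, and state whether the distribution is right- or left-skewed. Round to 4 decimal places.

1.5043, right-skewed

Sk₂ = 3(76.66 − 71.4) / 10.49 = 3 × 5.2600 / 10.49
    = 15.7800 / 10.49 ≈ 1.5043
Sk₂ > 0 ⇒ mean > median ⇒ right-skewed (positive skew).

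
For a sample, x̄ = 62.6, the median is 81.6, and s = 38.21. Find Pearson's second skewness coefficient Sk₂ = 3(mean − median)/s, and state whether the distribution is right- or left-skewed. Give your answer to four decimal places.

Sk₂ = 3(62.6 − 81.6) / 38.21 = 3 × -19.0000 / 38.21
    = -57.0000 / 38.21 ≈ -1.4918
Sk₂ < 0 ⇒ mean < median ⇒ left-skewed (negative skew).

-1.4918, left-skewed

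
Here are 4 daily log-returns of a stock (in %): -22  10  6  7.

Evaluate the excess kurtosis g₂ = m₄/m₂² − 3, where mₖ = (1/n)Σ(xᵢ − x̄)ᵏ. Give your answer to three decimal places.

x̄ = 0.2500
Σ(xᵢ − x̄)² = 668.7500 ⇒ m₂ = 167.18750
Σ(xᵢ − x̄)⁴ = 257292.8281 ⇒ m₄ = 64323.20703
m₂² = 27951.66016
g₂ = m₄/m₂² − 3 = 2.30123 − 3 ≈ -0.699

-0.699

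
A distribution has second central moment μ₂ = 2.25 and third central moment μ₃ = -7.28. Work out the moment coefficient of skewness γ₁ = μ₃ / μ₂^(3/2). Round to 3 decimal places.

σ = √μ₂ = √2.25 = 1.50000
σ³ = μ₂^(3/2) = 3.37500
γ₁ = μ₃/σ³ = -7.28 / 3.37500 ≈ -2.157

-2.157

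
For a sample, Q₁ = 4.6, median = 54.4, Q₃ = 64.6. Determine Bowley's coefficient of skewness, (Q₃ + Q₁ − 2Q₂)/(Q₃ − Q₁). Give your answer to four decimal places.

-0.6600

numerator: Q₃ + Q₁ − 2Q₂ = 64.6 + 4.6 − 2×54.4 = -39.6000
denominator: Q₃ − Q₁ = 64.6 − 4.6 = 60.0000
Bowley skewness = -39.6000 / 60.0000 ≈ -0.6600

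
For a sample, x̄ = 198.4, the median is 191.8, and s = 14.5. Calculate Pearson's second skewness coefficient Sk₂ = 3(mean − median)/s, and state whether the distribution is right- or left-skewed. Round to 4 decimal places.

Sk₂ = 3(198.4 − 191.8) / 14.5 = 3 × 6.6000 / 14.5
    = 19.8000 / 14.5 ≈ 1.3655
Sk₂ > 0 ⇒ mean > median ⇒ right-skewed (positive skew).

1.3655, right-skewed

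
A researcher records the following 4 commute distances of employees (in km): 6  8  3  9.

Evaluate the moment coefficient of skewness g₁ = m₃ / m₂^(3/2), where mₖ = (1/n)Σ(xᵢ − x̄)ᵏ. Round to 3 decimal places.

x̄ = (6 + 8 + 3 + 9) / 4 = 6.5000
deviations (xᵢ − x̄): -0.5000, 1.5000, -3.5000, 2.5000
Σ(xᵢ − x̄)² = 21.0000 ⇒ m₂ = 21.0000/4 = 5.25000
Σ(xᵢ − x̄)³ = -24.0000 ⇒ m₃ = -24.0000/4 = -6.00000
m₂^(3/2) = 5.25000^(1.5) = 12.02926
g₁ = m₃ / m₂^(3/2) = -6.00000 / 12.02926 ≈ -0.499

-0.499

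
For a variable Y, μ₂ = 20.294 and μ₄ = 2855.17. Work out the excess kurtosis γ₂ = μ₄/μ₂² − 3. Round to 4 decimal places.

3.9326

μ₂² = 20.294² = 411.84644
μ₄/μ₂² = 2855.17 / 411.84644 = 6.93261
γ₂ = 6.93261 − 3 ≈ 3.9326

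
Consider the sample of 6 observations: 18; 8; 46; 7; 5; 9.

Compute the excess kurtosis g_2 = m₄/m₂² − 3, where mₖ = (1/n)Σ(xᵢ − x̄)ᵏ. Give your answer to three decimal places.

x̄ = 15.5000
Σ(xᵢ − x̄)² = 1217.5000 ⇒ m₂ = 202.91667
Σ(xᵢ − x̄)⁴ = 887728.3750 ⇒ m₄ = 147954.72917
m₂² = 41175.17361
g_2 = m₄/m₂² − 3 = 3.59330 − 3 ≈ 0.593

0.593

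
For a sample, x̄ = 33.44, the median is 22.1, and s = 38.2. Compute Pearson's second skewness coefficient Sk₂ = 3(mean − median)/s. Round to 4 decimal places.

Sk₂ = 3(33.44 − 22.1) / 38.2 = 3 × 11.3400 / 38.2
    = 34.0200 / 38.2 ≈ 0.8906

0.8906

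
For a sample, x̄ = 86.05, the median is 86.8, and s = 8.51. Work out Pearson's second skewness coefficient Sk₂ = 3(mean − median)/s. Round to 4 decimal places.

Sk₂ = 3(86.05 − 86.8) / 8.51 = 3 × -0.7500 / 8.51
    = -2.2500 / 8.51 ≈ -0.2644

-0.2644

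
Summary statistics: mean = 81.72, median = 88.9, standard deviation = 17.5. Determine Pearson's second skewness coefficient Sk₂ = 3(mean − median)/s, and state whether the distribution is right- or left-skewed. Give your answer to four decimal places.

-1.2309, left-skewed

Sk₂ = 3(81.72 − 88.9) / 17.5 = 3 × -7.1800 / 17.5
    = -21.5400 / 17.5 ≈ -1.2309
Sk₂ < 0 ⇒ mean < median ⇒ left-skewed (negative skew).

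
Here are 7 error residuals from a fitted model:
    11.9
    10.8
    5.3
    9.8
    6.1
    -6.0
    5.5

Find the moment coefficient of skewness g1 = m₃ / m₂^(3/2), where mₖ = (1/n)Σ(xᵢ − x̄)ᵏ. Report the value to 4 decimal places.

x̄ = (11.9 + 10.8 + 5.3 + 9.8 + 6.1 - 6.0 + 5.5) / 7 = 6.2000
deviations (xᵢ − x̄): 5.7000, 4.6000, -0.9000, 3.6000, -0.1000, -12.2000, -0.7000
Σ(xᵢ − x̄)² = 216.7600 ⇒ m₂ = 216.7600/7 = 30.96571
Σ(xᵢ − x̄)³ = -1487.7360 ⇒ m₃ = -1487.7360/7 = -212.53371
m₂^(3/2) = 30.96571^(1.5) = 172.31443
g1 = m₃ / m₂^(3/2) = -212.53371 / 172.31443 ≈ -1.2334

-1.2334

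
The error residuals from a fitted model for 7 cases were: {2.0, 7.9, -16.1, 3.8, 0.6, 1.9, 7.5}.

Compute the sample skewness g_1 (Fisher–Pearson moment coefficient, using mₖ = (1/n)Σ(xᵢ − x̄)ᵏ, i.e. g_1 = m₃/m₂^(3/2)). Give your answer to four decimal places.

x̄ = (2.0 + 7.9 - 16.1 + 3.8 + 0.6 + 1.9 + 7.5) / 7 = 1.0857
deviations (xᵢ − x̄): 0.9143, 6.8143, -17.1857, 2.7143, -0.4857, 0.8143, 6.4143
Σ(xᵢ − x̄)² = 392.0286 ⇒ m₂ = 392.0286/7 = 56.00408
Σ(xᵢ − x̄)³ = -4474.2718 ⇒ m₃ = -4474.2718/7 = -639.18168
m₂^(3/2) = 56.00408^(1.5) = 419.11144
g_1 = m₃ / m₂^(3/2) = -639.18168 / 419.11144 ≈ -1.5251

-1.5251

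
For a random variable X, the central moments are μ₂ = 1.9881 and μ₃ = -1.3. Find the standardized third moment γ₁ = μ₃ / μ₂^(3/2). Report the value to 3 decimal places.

σ = √μ₂ = √1.9881 = 1.41000
σ³ = μ₂^(3/2) = 2.80322
γ₁ = μ₃/σ³ = -1.3 / 2.80322 ≈ -0.464

-0.464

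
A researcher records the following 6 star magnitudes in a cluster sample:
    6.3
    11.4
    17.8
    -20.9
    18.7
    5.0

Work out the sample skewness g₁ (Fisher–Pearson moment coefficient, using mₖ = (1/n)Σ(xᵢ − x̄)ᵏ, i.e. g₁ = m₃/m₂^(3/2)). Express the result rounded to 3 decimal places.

-1.206

x̄ = (6.3 + 11.4 + 17.8 - 20.9 + 18.7 + 5.0) / 6 = 6.3833
deviations (xᵢ − x̄): -0.0833, 5.0167, 11.4167, -27.2833, 12.3167, -1.3833
Σ(xᵢ − x̄)² = 1053.5083 ⇒ m₂ = 1053.5083/6 = 175.58472
Σ(xᵢ − x̄)³ = -16829.0756 ⇒ m₃ = -16829.0756/6 = -2804.84593
m₂^(3/2) = 175.58472^(1.5) = 2326.64481
g₁ = m₃ / m₂^(3/2) = -2804.84593 / 2326.64481 ≈ -1.206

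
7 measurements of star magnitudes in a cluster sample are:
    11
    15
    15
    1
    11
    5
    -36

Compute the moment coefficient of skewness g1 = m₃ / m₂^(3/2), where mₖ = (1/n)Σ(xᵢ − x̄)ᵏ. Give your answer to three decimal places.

x̄ = (11 + 15 + 15 + 1 + 11 + 5 - 36) / 7 = 3.1429
deviations (xᵢ − x̄): 7.8571, 11.8571, 11.8571, -2.1429, 7.8571, 1.8571, -39.1429
Σ(xᵢ − x̄)² = 1944.8571 ⇒ m₂ = 1944.8571/7 = 277.83673
Σ(xᵢ − x̄)³ = -55672.5306 ⇒ m₃ = -55672.5306/7 = -7953.21866
m₂^(3/2) = 277.83673^(1.5) = 4631.10363
g1 = m₃ / m₂^(3/2) = -7953.21866 / 4631.10363 ≈ -1.717

-1.717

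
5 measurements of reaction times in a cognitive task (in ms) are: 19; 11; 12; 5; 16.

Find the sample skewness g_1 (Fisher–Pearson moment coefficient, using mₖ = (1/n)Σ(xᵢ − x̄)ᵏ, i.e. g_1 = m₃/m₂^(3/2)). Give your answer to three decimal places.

x̄ = (19 + 11 + 12 + 5 + 16) / 5 = 12.6000
deviations (xᵢ − x̄): 6.4000, -1.6000, -0.6000, -7.6000, 3.4000
Σ(xᵢ − x̄)² = 113.2000 ⇒ m₂ = 113.2000/5 = 22.64000
Σ(xᵢ − x̄)³ = -141.8400 ⇒ m₃ = -141.8400/5 = -28.36800
m₂^(3/2) = 22.64000^(1.5) = 107.72454
g_1 = m₃ / m₂^(3/2) = -28.36800 / 107.72454 ≈ -0.263

-0.263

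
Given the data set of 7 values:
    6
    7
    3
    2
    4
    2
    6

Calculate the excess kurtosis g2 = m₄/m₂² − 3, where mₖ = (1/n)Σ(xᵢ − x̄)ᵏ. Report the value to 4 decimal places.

-1.6048

x̄ = 4.2857
Σ(xᵢ − x̄)² = 25.4286 ⇒ m₂ = 3.63265
Σ(xᵢ − x̄)⁴ = 128.8805 ⇒ m₄ = 18.41150
m₂² = 13.19617
g2 = m₄/m₂² − 3 = 1.39522 − 3 ≈ -1.6048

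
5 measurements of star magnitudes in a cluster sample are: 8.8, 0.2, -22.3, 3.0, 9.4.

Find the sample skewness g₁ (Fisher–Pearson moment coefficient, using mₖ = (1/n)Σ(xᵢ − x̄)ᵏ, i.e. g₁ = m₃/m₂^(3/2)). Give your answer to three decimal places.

x̄ = (8.8 + 0.2 - 22.3 + 3.0 + 9.4) / 5 = -0.1800
deviations (xᵢ − x̄): 8.9800, 0.3800, -22.1200, 3.1800, 9.5800
Σ(xᵢ − x̄)² = 671.9680 ⇒ m₂ = 671.9680/5 = 134.39360
Σ(xᵢ − x̄)³ = -9187.6111 ⇒ m₃ = -9187.6111/5 = -1837.52222
m₂^(3/2) = 134.39360^(1.5) = 1558.00154
g₁ = m₃ / m₂^(3/2) = -1837.52222 / 1558.00154 ≈ -1.179

-1.179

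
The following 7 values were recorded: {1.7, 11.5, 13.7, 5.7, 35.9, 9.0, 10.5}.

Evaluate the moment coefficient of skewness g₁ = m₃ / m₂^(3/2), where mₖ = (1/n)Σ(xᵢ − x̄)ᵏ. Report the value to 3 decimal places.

x̄ = (1.7 + 11.5 + 13.7 + 5.7 + 35.9 + 9.0 + 10.5) / 7 = 12.5714
deviations (xᵢ − x̄): -10.8714, -1.0714, 1.1286, -6.8714, 23.3286, -3.5714, -2.0714
Σ(xᵢ − x̄)² = 729.0943 ⇒ m₂ = 729.0943/7 = 104.15633
Σ(xᵢ − x̄)³ = 11032.3760 ⇒ m₃ = 11032.3760/7 = 1576.05371
m₂^(3/2) = 104.15633^(1.5) = 1062.98829
g₁ = m₃ / m₂^(3/2) = 1576.05371 / 1062.98829 ≈ 1.483

1.483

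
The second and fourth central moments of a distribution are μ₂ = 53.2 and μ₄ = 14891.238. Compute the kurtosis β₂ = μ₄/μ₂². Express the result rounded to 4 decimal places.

μ₂² = 53.2² = 2830.24000
μ₄/μ₂² = 14891.238 / 2830.24000 = 5.26148
β₂ ≈ 5.2615

5.2615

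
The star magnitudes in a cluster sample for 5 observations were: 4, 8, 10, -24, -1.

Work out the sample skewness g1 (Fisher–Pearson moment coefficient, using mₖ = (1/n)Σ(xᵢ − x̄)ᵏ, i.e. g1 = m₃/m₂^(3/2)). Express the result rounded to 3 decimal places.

x̄ = (4 + 8 + 10 - 24 - 1) / 5 = -0.6000
deviations (xᵢ − x̄): 4.6000, 8.6000, 10.6000, -23.4000, -0.4000
Σ(xᵢ − x̄)² = 755.2000 ⇒ m₂ = 755.2000/5 = 151.04000
Σ(xᵢ − x̄)³ = -10888.5600 ⇒ m₃ = -10888.5600/5 = -2177.71200
m₂^(3/2) = 151.04000^(1.5) = 1856.25641
g1 = m₃ / m₂^(3/2) = -2177.71200 / 1856.25641 ≈ -1.173

-1.173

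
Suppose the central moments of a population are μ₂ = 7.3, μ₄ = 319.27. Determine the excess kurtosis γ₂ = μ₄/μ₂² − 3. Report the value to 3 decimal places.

μ₂² = 7.3² = 53.29000
μ₄/μ₂² = 319.27 / 53.29000 = 5.99118
γ₂ = 5.99118 − 3 ≈ 2.991

2.991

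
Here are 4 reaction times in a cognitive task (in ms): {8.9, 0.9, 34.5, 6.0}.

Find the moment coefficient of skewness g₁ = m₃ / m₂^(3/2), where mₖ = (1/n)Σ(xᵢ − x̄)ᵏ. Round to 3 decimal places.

x̄ = (8.9 + 0.9 + 34.5 + 6.0) / 4 = 12.5750
deviations (xᵢ − x̄): -3.6750, -11.6750, 21.9250, -6.5750
Σ(xᵢ − x̄)² = 673.7475 ⇒ m₂ = 673.7475/4 = 168.43688
Σ(xᵢ − x̄)³ = 8614.2281 ⇒ m₃ = 8614.2281/4 = 2153.55703
m₂^(3/2) = 168.43688^(1.5) = 2186.02821
g₁ = m₃ / m₂^(3/2) = 2153.55703 / 2186.02821 ≈ 0.985

0.985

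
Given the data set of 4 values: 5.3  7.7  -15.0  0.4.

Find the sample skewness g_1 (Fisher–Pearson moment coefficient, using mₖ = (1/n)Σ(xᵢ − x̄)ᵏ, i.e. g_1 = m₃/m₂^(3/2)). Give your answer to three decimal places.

-0.870

x̄ = (5.3 + 7.7 - 15.0 + 0.4) / 4 = -0.4000
deviations (xᵢ − x̄): 5.7000, 8.1000, -14.6000, 0.8000
Σ(xᵢ − x̄)² = 311.9000 ⇒ m₂ = 311.9000/4 = 77.97500
Σ(xᵢ − x̄)³ = -2394.9900 ⇒ m₃ = -2394.9900/4 = -598.74750
m₂^(3/2) = 77.97500^(1.5) = 688.54618
g_1 = m₃ / m₂^(3/2) = -598.74750 / 688.54618 ≈ -0.870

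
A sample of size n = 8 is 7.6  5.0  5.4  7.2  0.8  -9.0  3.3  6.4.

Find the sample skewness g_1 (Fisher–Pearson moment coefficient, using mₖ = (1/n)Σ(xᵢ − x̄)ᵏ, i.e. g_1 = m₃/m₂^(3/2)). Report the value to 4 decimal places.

-1.6174

x̄ = (7.6 + 5.0 + 5.4 + 7.2 + 0.8 - 9.0 + 3.3 + 6.4) / 8 = 3.3375
deviations (xᵢ − x̄): 4.2625, 1.6625, 2.0625, 3.8625, -2.5375, -12.3375, -0.0375, 3.0625
Σ(xᵢ − x̄)² = 208.1388 ⇒ m₂ = 208.1388/8 = 26.01734
Σ(xᵢ − x̄)³ = -1717.1170 ⇒ m₃ = -1717.1170/8 = -214.63963
m₂^(3/2) = 26.01734^(1.5) = 132.70718
g_1 = m₃ / m₂^(3/2) = -214.63963 / 132.70718 ≈ -1.6174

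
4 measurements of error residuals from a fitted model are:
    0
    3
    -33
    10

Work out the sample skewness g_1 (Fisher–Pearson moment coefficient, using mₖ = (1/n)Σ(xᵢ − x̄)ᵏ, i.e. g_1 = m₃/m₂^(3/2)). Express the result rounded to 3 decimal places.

x̄ = (0 + 3 - 33 + 10) / 4 = -5.0000
deviations (xᵢ − x̄): 5.0000, 8.0000, -28.0000, 15.0000
Σ(xᵢ − x̄)² = 1098.0000 ⇒ m₂ = 1098.0000/4 = 274.50000
Σ(xᵢ − x̄)³ = -17940.0000 ⇒ m₃ = -17940.0000/4 = -4485.00000
m₂^(3/2) = 274.50000^(1.5) = 4547.92740
g_1 = m₃ / m₂^(3/2) = -4485.00000 / 4547.92740 ≈ -0.986

-0.986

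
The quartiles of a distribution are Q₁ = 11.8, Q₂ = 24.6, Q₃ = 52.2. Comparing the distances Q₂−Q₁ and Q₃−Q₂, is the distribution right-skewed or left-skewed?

right-skewed

Q₂ − Q₁ = 12.8;  Q₃ − Q₂ = 27.6
Q₃ − Q₂ > Q₂ − Q₁ ⇒ the upper half is more spread out ⇒ right-skewed.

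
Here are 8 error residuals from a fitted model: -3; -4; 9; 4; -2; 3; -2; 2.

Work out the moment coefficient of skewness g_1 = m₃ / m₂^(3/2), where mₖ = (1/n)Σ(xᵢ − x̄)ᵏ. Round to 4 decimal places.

0.6294

x̄ = (-3 - 4 + 9 + 4 - 2 + 3 - 2 + 2) / 8 = 0.8750
deviations (xᵢ − x̄): -3.8750, -4.8750, 8.1250, 3.1250, -2.8750, 2.1250, -2.8750, 1.1250
Σ(xᵢ − x̄)² = 136.8750 ⇒ m₂ = 136.8750/8 = 17.10938
Σ(xᵢ − x̄)³ = 356.3438 ⇒ m₃ = 356.3438/8 = 44.54297
m₂^(3/2) = 17.10938^(1.5) = 70.77033
g_1 = m₃ / m₂^(3/2) = 44.54297 / 70.77033 ≈ 0.6294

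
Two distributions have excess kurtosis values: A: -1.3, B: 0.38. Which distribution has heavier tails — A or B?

B

Higher excess kurtosis ⇒ heavier tails relative to the normal distribution.
-1.3 vs 0.38: the larger is 0.38, so B has heavier tails. (B is leptokurtic — heavier-than-normal tails; the other is platykurtic.)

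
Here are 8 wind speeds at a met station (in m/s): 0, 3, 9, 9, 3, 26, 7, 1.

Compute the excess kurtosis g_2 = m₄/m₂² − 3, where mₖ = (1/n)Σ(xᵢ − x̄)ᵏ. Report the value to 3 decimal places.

x̄ = 7.2500
Σ(xᵢ − x̄)² = 485.5000 ⇒ m₂ = 60.68750
Σ(xᵢ − x̄)⁴ = 128556.1563 ⇒ m₄ = 16069.51953
m₂² = 3682.97266
g_2 = m₄/m₂² − 3 = 4.36319 − 3 ≈ 1.363

1.363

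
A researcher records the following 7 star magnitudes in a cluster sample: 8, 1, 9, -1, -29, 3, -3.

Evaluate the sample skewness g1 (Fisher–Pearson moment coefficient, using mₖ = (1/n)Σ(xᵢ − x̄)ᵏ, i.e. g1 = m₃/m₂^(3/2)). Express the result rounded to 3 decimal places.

x̄ = (8 + 1 + 9 - 1 - 29 + 3 - 3) / 7 = -1.7143
deviations (xᵢ − x̄): 9.7143, 2.7143, 10.7143, 0.7143, -27.2857, 4.7143, -1.2857
Σ(xᵢ − x̄)² = 985.4286 ⇒ m₂ = 985.4286/7 = 140.77551
Σ(xᵢ − x̄)³ = -18044.8163 ⇒ m₃ = -18044.8163/7 = -2577.83090
m₂^(3/2) = 140.77551^(1.5) = 1670.28532
g1 = m₃ / m₂^(3/2) = -2577.83090 / 1670.28532 ≈ -1.543

-1.543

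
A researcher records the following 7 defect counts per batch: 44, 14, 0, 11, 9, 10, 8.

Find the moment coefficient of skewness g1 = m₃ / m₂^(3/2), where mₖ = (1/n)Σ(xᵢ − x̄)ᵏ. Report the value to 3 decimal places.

x̄ = (44 + 14 + 0 + 11 + 9 + 10 + 8) / 7 = 13.7143
deviations (xᵢ − x̄): 30.2857, 0.2857, -13.7143, -2.7143, -4.7143, -3.7143, -5.7143
Σ(xᵢ − x̄)² = 1181.4286 ⇒ m₂ = 1181.4286/7 = 168.77551
Σ(xᵢ − x̄)³ = 24836.8163 ⇒ m₃ = 24836.8163/7 = 3548.11662
m₂^(3/2) = 168.77551^(1.5) = 2192.62390
g1 = m₃ / m₂^(3/2) = 3548.11662 / 2192.62390 ≈ 1.618

1.618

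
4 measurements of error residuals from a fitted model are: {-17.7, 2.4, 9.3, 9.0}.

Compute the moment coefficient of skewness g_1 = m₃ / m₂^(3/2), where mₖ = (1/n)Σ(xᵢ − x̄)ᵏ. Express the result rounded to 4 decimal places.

x̄ = (-17.7 + 2.4 + 9.3 + 9.0) / 4 = 0.7500
deviations (xᵢ − x̄): -18.4500, 1.6500, 8.5500, 8.2500
Σ(xᵢ − x̄)² = 484.2900 ⇒ m₂ = 484.2900/4 = 121.07250
Σ(xᵢ − x̄)³ = -5089.3920 ⇒ m₃ = -5089.3920/4 = -1272.34800
m₂^(3/2) = 121.07250^(1.5) = 1332.19643
g_1 = m₃ / m₂^(3/2) = -1272.34800 / 1332.19643 ≈ -0.9551

-0.9551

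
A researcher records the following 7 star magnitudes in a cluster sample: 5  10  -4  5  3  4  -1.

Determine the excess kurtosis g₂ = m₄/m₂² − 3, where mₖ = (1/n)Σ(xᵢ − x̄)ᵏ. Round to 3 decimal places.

-0.620

x̄ = 3.1429
Σ(xᵢ − x̄)² = 122.8571 ⇒ m₂ = 17.55102
Σ(xᵢ − x̄)⁴ = 5132.9096 ⇒ m₄ = 733.27280
m₂² = 308.03832
g₂ = m₄/m₂² − 3 = 2.38046 − 3 ≈ -0.620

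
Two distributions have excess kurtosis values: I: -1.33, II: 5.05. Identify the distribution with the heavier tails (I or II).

II

Higher excess kurtosis ⇒ heavier tails relative to the normal distribution.
-1.33 vs 5.05: the larger is 5.05, so II has heavier tails. (II is leptokurtic — heavier-than-normal tails; the other is platykurtic.)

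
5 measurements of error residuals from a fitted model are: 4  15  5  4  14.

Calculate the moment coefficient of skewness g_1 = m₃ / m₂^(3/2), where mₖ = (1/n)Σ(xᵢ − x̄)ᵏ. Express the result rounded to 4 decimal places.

x̄ = (4 + 15 + 5 + 4 + 14) / 5 = 8.4000
deviations (xᵢ − x̄): -4.4000, 6.6000, -3.4000, -4.4000, 5.6000
Σ(xᵢ − x̄)² = 125.2000 ⇒ m₂ = 125.2000/5 = 25.04000
Σ(xᵢ − x̄)³ = 253.4400 ⇒ m₃ = 253.4400/5 = 50.68800
m₂^(3/2) = 25.04000^(1.5) = 125.30012
g_1 = m₃ / m₂^(3/2) = 50.68800 / 125.30012 ≈ 0.4045

0.4045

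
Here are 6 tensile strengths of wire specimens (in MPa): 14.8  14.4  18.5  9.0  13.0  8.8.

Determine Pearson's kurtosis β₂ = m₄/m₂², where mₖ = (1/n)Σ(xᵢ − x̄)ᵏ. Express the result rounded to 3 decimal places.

x̄ = 13.0833
Σ(xᵢ − x̄)² = 69.0483 ⇒ m₂ = 11.50806
Σ(xᵢ − x̄)⁴ = 1487.1615 ⇒ m₄ = 247.86025
m₂² = 132.43534
β₂ = m₄/m₂² = 247.86025 / 132.43534 ≈ 1.872

1.872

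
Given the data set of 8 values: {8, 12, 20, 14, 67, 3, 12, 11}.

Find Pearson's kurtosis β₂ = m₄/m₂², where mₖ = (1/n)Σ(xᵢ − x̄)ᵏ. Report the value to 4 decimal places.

5.5174

x̄ = 18.3750
Σ(xᵢ − x̄)² = 2865.8750 ⇒ m₂ = 358.23438
Σ(xᵢ − x̄)⁴ = 5664445.0566 ⇒ m₄ = 708055.63208
m₂² = 128331.86743
β₂ = m₄/m₂² = 708055.63208 / 128331.86743 ≈ 5.5174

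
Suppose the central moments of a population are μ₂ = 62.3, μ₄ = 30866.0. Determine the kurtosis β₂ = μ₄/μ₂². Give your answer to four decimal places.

μ₂² = 62.3² = 3881.29000
μ₄/μ₂² = 30866.0 / 3881.29000 = 7.95251
β₂ ≈ 7.9525

7.9525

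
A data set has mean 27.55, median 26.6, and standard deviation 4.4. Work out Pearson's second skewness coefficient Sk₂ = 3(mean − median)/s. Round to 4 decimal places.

Sk₂ = 3(27.55 − 26.6) / 4.4 = 3 × 0.9500 / 4.4
    = 2.8500 / 4.4 ≈ 0.6477

0.6477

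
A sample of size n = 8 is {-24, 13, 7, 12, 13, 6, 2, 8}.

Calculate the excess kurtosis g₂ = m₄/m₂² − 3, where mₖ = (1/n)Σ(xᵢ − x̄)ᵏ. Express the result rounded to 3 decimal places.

2.063

x̄ = 4.6250
Σ(xᵢ − x̄)² = 1039.8750 ⇒ m₂ = 129.98438
Σ(xᵢ − x̄)⁴ = 684411.3691 ⇒ m₄ = 85551.42114
m₂² = 16895.93774
g₂ = m₄/m₂² − 3 = 5.06343 − 3 ≈ 2.063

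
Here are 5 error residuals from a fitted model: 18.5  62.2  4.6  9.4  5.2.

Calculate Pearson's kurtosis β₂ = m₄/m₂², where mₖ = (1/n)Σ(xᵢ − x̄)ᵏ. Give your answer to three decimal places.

2.978

x̄ = 19.9800
Σ(xᵢ − x̄)² = 2351.6480 ⇒ m₂ = 470.32960
Σ(xᵢ − x̄)⁴ = 3293615.0089 ⇒ m₄ = 658723.00179
m₂² = 221209.93264
β₂ = m₄/m₂² = 658723.00179 / 221209.93264 ≈ 2.978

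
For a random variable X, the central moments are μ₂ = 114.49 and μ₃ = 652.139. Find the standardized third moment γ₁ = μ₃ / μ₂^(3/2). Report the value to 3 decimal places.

0.532

σ = √μ₂ = √114.49 = 10.70000
σ³ = μ₂^(3/2) = 1225.04300
γ₁ = μ₃/σ³ = 652.139 / 1225.04300 ≈ 0.532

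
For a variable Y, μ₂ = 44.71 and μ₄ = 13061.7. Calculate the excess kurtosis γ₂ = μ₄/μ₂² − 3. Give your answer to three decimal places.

μ₂² = 44.71² = 1998.98410
μ₄/μ₂² = 13061.7 / 1998.98410 = 6.53417
γ₂ = 6.53417 − 3 ≈ 3.534

3.534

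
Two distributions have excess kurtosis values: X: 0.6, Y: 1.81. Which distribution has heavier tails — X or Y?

Higher excess kurtosis ⇒ heavier tails relative to the normal distribution.
0.6 vs 1.81: the larger is 1.81, so Y has heavier tails.

Y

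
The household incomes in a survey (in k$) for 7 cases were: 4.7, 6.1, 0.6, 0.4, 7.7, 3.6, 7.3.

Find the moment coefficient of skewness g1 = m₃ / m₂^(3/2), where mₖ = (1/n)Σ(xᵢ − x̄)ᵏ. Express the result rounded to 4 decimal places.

-0.3055

x̄ = (4.7 + 6.1 + 0.6 + 0.4 + 7.7 + 3.6 + 7.3) / 7 = 4.3429
deviations (xᵢ − x̄): 0.3571, 1.7571, -3.7429, -3.9429, 3.3571, -0.7429, 2.9571
Σ(xᵢ − x̄)² = 53.3371 ⇒ m₂ = 53.3371/7 = 7.61959
Σ(xᵢ − x̄)³ = -44.9732 ⇒ m₃ = -44.9732/7 = -6.42474
m₂^(3/2) = 7.61959^(1.5) = 21.03282
g1 = m₃ / m₂^(3/2) = -6.42474 / 21.03282 ≈ -0.3055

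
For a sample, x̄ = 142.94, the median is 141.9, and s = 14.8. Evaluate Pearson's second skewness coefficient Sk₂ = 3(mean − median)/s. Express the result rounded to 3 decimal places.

Sk₂ = 3(142.94 − 141.9) / 14.8 = 3 × 1.0400 / 14.8
    = 3.1200 / 14.8 ≈ 0.211

0.211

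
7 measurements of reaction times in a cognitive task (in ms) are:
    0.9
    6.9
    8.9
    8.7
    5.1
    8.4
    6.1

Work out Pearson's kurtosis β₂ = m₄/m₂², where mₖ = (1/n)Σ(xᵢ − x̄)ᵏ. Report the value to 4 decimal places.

x̄ = 6.4286
Σ(xᵢ − x̄)² = 47.8143 ⇒ m₂ = 6.83061
Σ(xᵢ − x̄)⁴ = 1016.4337 ⇒ m₄ = 145.20481
m₂² = 46.65726
β₂ = m₄/m₂² = 145.20481 / 46.65726 ≈ 3.1122

3.1122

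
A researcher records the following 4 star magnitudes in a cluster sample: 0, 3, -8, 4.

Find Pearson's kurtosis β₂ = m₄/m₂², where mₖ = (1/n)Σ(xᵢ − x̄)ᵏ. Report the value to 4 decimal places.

x̄ = -0.2500
Σ(xᵢ − x̄)² = 88.7500 ⇒ m₂ = 22.18750
Σ(xᵢ − x̄)⁴ = 4045.3281 ⇒ m₄ = 1011.33203
m₂² = 492.28516
β₂ = m₄/m₂² = 1011.33203 / 492.28516 ≈ 2.0544

2.0544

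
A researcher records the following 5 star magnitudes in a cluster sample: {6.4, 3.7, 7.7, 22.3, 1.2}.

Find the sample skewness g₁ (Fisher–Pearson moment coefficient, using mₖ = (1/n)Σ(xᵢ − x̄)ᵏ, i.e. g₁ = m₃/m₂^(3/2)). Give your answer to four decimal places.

x̄ = (6.4 + 3.7 + 7.7 + 22.3 + 1.2) / 5 = 8.2600
deviations (xᵢ − x̄): -1.8600, -4.5600, -0.5600, 14.0400, -7.0600
Σ(xᵢ − x̄)² = 271.5320 ⇒ m₂ = 271.5320/5 = 54.30640
Σ(xᵢ − x̄)³ = 2314.2622 ⇒ m₃ = 2314.2622/5 = 462.85243
m₂^(3/2) = 54.30640^(1.5) = 400.19948
g₁ = m₃ / m₂^(3/2) = 462.85243 / 400.19948 ≈ 1.1566

1.1566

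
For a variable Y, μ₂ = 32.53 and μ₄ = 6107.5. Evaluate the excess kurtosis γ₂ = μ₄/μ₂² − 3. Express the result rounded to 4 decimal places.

2.7716

μ₂² = 32.53² = 1058.20090
μ₄/μ₂² = 6107.5 / 1058.20090 = 5.77159
γ₂ = 5.77159 − 3 ≈ 2.7716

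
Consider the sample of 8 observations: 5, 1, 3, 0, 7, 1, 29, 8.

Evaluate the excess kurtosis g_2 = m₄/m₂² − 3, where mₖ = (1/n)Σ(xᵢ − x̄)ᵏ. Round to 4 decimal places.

2.1028

x̄ = 6.7500
Σ(xᵢ − x̄)² = 625.5000 ⇒ m₂ = 78.18750
Σ(xᵢ − x̄)⁴ = 249558.6563 ⇒ m₄ = 31194.83203
m₂² = 6113.28516
g_2 = m₄/m₂² − 3 = 5.10279 − 3 ≈ 2.1028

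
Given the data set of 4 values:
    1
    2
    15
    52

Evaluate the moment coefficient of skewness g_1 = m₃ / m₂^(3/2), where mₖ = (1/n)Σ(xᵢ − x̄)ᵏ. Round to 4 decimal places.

x̄ = (1 + 2 + 15 + 52) / 4 = 17.5000
deviations (xᵢ − x̄): -16.5000, -15.5000, -2.5000, 34.5000
Σ(xᵢ − x̄)² = 1709.0000 ⇒ m₂ = 1709.0000/4 = 427.25000
Σ(xᵢ − x̄)³ = 32832.0000 ⇒ m₃ = 32832.0000/4 = 8208.00000
m₂^(3/2) = 427.25000^(1.5) = 8831.26887
g_1 = m₃ / m₂^(3/2) = 8208.00000 / 8831.26887 ≈ 0.9294

0.9294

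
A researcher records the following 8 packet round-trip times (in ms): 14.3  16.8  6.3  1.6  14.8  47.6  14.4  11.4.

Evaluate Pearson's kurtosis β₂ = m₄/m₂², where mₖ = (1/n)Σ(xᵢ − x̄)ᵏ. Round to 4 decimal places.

x̄ = 15.9000
Σ(xᵢ − x̄)² = 1328.6200 ⇒ m₂ = 166.07750
Σ(xᵢ − x̄)⁴ = 1060537.3366 ⇒ m₄ = 132567.16708
m₂² = 27581.73601
β₂ = m₄/m₂² = 132567.16708 / 27581.73601 ≈ 4.8063

4.8063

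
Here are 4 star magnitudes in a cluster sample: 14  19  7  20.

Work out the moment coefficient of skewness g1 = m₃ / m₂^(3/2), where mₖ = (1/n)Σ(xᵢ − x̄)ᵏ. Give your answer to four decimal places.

x̄ = (14 + 19 + 7 + 20) / 4 = 15.0000
deviations (xᵢ − x̄): -1.0000, 4.0000, -8.0000, 5.0000
Σ(xᵢ − x̄)² = 106.0000 ⇒ m₂ = 106.0000/4 = 26.50000
Σ(xᵢ − x̄)³ = -324.0000 ⇒ m₃ = -324.0000/4 = -81.00000
m₂^(3/2) = 26.50000^(1.5) = 136.41710
g1 = m₃ / m₂^(3/2) = -81.00000 / 136.41710 ≈ -0.5938

-0.5938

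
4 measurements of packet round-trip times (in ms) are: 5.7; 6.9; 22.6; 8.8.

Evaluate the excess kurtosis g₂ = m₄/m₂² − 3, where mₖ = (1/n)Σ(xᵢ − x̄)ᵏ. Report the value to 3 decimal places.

-0.739

x̄ = 11.0000
Σ(xᵢ − x̄)² = 184.3000 ⇒ m₂ = 46.07500
Σ(xᵢ − x̄)⁴ = 19201.4434 ⇒ m₄ = 4800.36085
m₂² = 2122.90563
g₂ = m₄/m₂² − 3 = 2.26122 − 3 ≈ -0.739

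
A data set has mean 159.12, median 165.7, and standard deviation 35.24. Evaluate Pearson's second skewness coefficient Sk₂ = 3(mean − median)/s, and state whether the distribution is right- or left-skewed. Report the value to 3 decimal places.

Sk₂ = 3(159.12 − 165.7) / 35.24 = 3 × -6.5800 / 35.24
    = -19.7400 / 35.24 ≈ -0.560
Sk₂ < 0 ⇒ mean < median ⇒ left-skewed (negative skew).

-0.560, left-skewed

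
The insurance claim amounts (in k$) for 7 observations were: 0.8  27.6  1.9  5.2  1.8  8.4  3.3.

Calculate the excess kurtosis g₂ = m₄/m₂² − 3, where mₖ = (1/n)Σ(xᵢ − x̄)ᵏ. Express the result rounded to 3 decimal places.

x̄ = 7.0000
Σ(xᵢ − x̄)² = 534.7400 ⇒ m₂ = 76.39143
Σ(xᵢ − x̄)⁴ = 183168.4802 ⇒ m₄ = 26166.92574
m₂² = 5835.65036
g₂ = m₄/m₂² − 3 = 4.48398 − 3 ≈ 1.484

1.484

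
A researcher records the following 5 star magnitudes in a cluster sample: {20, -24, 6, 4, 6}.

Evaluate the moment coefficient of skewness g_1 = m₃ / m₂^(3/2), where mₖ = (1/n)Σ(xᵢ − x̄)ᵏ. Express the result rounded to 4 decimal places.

-0.8627

x̄ = (20 - 24 + 6 + 4 + 6) / 5 = 2.4000
deviations (xᵢ − x̄): 17.6000, -26.4000, 3.6000, 1.6000, 3.6000
Σ(xᵢ − x̄)² = 1035.2000 ⇒ m₂ = 1035.2000/5 = 207.04000
Σ(xᵢ − x̄)³ = -12850.5600 ⇒ m₃ = -12850.5600/5 = -2570.11200
m₂^(3/2) = 207.04000^(1.5) = 2979.07467
g_1 = m₃ / m₂^(3/2) = -2570.11200 / 2979.07467 ≈ -0.8627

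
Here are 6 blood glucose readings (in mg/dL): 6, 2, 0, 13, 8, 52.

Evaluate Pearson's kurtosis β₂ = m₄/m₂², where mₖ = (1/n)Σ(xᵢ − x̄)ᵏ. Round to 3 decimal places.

x̄ = 13.5000
Σ(xᵢ − x̄)² = 1883.5000 ⇒ m₂ = 313.91667
Σ(xᵢ − x̄)⁴ = 2251849.3750 ⇒ m₄ = 375308.22917
m₂² = 98543.67361
β₂ = m₄/m₂² = 375308.22917 / 98543.67361 ≈ 3.809

3.809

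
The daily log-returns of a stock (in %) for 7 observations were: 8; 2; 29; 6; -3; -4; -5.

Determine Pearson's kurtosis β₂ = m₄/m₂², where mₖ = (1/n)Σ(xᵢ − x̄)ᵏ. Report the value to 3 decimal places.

x̄ = 4.7143
Σ(xᵢ − x̄)² = 839.4286 ⇒ m₂ = 119.91837
Σ(xᵢ − x̄)⁴ = 366246.1458 ⇒ m₄ = 52320.87797
m₂² = 14380.41483
β₂ = m₄/m₂² = 52320.87797 / 14380.41483 ≈ 3.638

3.638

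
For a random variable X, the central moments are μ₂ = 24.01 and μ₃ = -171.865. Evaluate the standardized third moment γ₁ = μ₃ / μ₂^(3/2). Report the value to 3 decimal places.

σ = √μ₂ = √24.01 = 4.90000
σ³ = μ₂^(3/2) = 117.64900
γ₁ = μ₃/σ³ = -171.865 / 117.64900 ≈ -1.461

-1.461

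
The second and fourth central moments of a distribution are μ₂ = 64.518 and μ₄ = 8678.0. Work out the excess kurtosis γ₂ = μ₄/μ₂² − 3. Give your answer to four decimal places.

-0.9152

μ₂² = 64.518² = 4162.57232
μ₄/μ₂² = 8678.0 / 4162.57232 = 2.08477
γ₂ = 2.08477 − 3 ≈ -0.9152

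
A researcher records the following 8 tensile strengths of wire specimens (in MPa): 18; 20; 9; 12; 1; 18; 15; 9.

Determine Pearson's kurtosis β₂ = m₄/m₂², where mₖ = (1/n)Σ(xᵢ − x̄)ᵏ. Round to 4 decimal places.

x̄ = 12.7500
Σ(xᵢ − x̄)² = 279.5000 ⇒ m₂ = 34.93750
Σ(xᵢ − x̄)⁴ = 23764.9063 ⇒ m₄ = 2970.61328
m₂² = 1220.62891
β₂ = m₄/m₂² = 2970.61328 / 1220.62891 ≈ 2.4337

2.4337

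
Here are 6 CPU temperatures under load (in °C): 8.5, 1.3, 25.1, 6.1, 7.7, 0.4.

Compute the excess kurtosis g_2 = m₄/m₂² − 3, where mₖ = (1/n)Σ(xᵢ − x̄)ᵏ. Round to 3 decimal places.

x̄ = 8.1833
Σ(xᵢ − x̄)² = 398.8083 ⇒ m₂ = 66.46806
Σ(xᵢ − x̄)⁴ = 87829.0991 ⇒ m₄ = 14638.18319
m₂² = 4418.00241
g_2 = m₄/m₂² − 3 = 3.31330 − 3 ≈ 0.313

0.313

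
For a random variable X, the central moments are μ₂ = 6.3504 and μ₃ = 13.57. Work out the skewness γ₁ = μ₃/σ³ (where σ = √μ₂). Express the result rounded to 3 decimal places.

0.848

σ = √μ₂ = √6.3504 = 2.52000
σ³ = μ₂^(3/2) = 16.00301
γ₁ = μ₃/σ³ = 13.57 / 16.00301 ≈ 0.848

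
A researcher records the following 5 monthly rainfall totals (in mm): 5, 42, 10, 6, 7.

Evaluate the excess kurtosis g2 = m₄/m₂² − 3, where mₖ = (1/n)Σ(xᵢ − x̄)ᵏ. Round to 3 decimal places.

0.178

x̄ = 14.0000
Σ(xᵢ − x̄)² = 994.0000 ⇒ m₂ = 198.80000
Σ(xᵢ − x̄)⁴ = 627970.0000 ⇒ m₄ = 125594.00000
m₂² = 39521.44000
g2 = m₄/m₂² − 3 = 3.17787 − 3 ≈ 0.178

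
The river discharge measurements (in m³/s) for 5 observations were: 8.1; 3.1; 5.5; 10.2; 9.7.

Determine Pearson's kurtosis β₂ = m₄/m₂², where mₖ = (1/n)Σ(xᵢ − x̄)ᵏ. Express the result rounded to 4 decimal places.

x̄ = 7.3200
Σ(xᵢ − x̄)² = 35.6880 ⇒ m₂ = 7.13760
Σ(xᵢ − x̄)⁴ = 429.3638 ⇒ m₄ = 85.87275
m₂² = 50.94533
β₂ = m₄/m₂² = 85.87275 / 50.94533 ≈ 1.6856

1.6856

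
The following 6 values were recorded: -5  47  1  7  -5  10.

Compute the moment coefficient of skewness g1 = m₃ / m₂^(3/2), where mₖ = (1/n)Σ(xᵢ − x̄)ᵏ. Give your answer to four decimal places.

1.4117

x̄ = (-5 + 47 + 1 + 7 - 5 + 10) / 6 = 9.1667
deviations (xᵢ − x̄): -14.1667, 37.8333, -8.1667, -2.1667, -14.1667, 0.8333
Σ(xᵢ − x̄)² = 1904.8333 ⇒ m₂ = 1904.8333/6 = 317.47222
Σ(xᵢ − x̄)³ = 47912.5556 ⇒ m₃ = 47912.5556/6 = 7985.42593
m₂^(3/2) = 317.47222^(1.5) = 5656.64075
g1 = m₃ / m₂^(3/2) = 7985.42593 / 5656.64075 ≈ 1.4117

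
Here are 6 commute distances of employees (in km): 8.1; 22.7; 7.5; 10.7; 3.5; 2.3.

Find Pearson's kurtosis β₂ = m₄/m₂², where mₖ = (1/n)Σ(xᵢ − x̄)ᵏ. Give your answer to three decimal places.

3.082

x̄ = 9.1333
Σ(xᵢ − x̄)² = 268.6733 ⇒ m₂ = 44.77889
Σ(xᵢ − x̄)⁴ = 37077.7661 ⇒ m₄ = 6179.62769
m₂² = 2005.14889
β₂ = m₄/m₂² = 6179.62769 / 2005.14889 ≈ 3.082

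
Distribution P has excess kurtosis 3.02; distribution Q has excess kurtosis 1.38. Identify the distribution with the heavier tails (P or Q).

P

Higher excess kurtosis ⇒ heavier tails relative to the normal distribution.
3.02 vs 1.38: the larger is 3.02, so P has heavier tails.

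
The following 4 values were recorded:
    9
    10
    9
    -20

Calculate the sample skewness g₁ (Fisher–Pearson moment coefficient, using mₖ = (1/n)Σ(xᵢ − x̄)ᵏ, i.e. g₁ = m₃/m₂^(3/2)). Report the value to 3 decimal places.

-1.151

x̄ = (9 + 10 + 9 - 20) / 4 = 2.0000
deviations (xᵢ − x̄): 7.0000, 8.0000, 7.0000, -22.0000
Σ(xᵢ − x̄)² = 646.0000 ⇒ m₂ = 646.0000/4 = 161.50000
Σ(xᵢ − x̄)³ = -9450.0000 ⇒ m₃ = -9450.0000/4 = -2362.50000
m₂^(3/2) = 161.50000^(1.5) = 2052.38480
g₁ = m₃ / m₂^(3/2) = -2362.50000 / 2052.38480 ≈ -1.151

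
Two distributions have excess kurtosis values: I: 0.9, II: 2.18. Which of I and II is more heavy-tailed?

II

Higher excess kurtosis ⇒ heavier tails relative to the normal distribution.
0.9 vs 2.18: the larger is 2.18, so II has heavier tails.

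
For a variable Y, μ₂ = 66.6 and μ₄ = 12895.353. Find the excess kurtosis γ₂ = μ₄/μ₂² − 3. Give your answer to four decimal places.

-0.0927

μ₂² = 66.6² = 4435.56000
μ₄/μ₂² = 12895.353 / 4435.56000 = 2.90727
γ₂ = 2.90727 − 3 ≈ -0.0927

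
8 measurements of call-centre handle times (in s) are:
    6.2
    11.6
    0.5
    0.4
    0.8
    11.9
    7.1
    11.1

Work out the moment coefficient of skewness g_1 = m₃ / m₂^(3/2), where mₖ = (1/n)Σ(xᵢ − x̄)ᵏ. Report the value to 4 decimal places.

-0.0886

x̄ = (6.2 + 11.6 + 0.5 + 0.4 + 0.8 + 11.9 + 7.1 + 11.1) / 8 = 6.2000
deviations (xᵢ − x̄): 0.0000, 5.4000, -5.7000, -5.8000, -5.4000, 5.7000, 0.9000, 4.9000
Σ(xᵢ − x̄)² = 181.7600 ⇒ m₂ = 181.7600/8 = 22.72000
Σ(xᵢ − x̄)³ = -76.7340 ⇒ m₃ = -76.7340/8 = -9.59175
m₂^(3/2) = 22.72000^(1.5) = 108.29602
g_1 = m₃ / m₂^(3/2) = -9.59175 / 108.29602 ≈ -0.0886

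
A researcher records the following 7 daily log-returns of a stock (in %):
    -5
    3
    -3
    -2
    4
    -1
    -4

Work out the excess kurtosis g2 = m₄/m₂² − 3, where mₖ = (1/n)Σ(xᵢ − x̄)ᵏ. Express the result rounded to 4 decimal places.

x̄ = -1.1429
Σ(xᵢ − x̄)² = 70.8571 ⇒ m₂ = 10.12245
Σ(xᵢ − x̄)⁴ = 1294.5423 ⇒ m₄ = 184.93461
m₂² = 102.46397
g2 = m₄/m₂² − 3 = 1.80487 − 3 ≈ -1.1951

-1.1951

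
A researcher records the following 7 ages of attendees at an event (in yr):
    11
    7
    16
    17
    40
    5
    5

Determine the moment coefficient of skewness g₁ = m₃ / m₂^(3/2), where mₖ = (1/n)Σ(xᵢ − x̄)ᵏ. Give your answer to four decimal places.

1.4140

x̄ = (11 + 7 + 16 + 17 + 40 + 5 + 5) / 7 = 14.4286
deviations (xᵢ − x̄): -3.4286, -7.4286, 1.5714, 2.5714, 25.5714, -9.4286, -9.4286
Σ(xᵢ − x̄)² = 907.7143 ⇒ m₂ = 907.7143/7 = 129.67347
Σ(xᵢ − x̄)³ = 14615.3878 ⇒ m₃ = 14615.3878/7 = 2087.91254
m₂^(3/2) = 129.67347^(1.5) = 1476.64703
g₁ = m₃ / m₂^(3/2) = 2087.91254 / 1476.64703 ≈ 1.4140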